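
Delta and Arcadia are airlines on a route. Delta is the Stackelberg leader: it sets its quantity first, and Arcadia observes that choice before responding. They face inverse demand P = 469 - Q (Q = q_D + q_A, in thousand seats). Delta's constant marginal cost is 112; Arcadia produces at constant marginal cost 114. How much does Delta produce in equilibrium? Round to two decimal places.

179.50

The follower Arcadia best-responds to any q_D: π_A = (469 - Q)q_A - 114q_A.
Follower FOC: 355 - q_D - 2q_A = 0, so q_A(q_D) = (355 - q_D)/2.
Delta substitutes q_A(q_D) into its own profit: π_D = q_D(469 - q_D - (355 - q_D)/2) - 112q_D = (583/2 - (1/2)q_D)q_D - 112q_D.
Leader FOC: 359/2 - q_D = 0, so q_D = 359/2.
Then q_A = (355 - 359/2)/2 = 351/4.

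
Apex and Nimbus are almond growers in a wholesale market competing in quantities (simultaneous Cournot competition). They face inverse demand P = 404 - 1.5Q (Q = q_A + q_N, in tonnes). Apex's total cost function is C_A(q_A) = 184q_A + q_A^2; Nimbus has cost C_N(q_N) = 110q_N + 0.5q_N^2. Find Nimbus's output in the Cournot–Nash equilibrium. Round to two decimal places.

64.23

Apex's profit: π_A = (404 - 1.5Q)q_A - (184q_A + q_A²). Setting ∂π_A/∂q_A = 0: 220 - 5q_A - (3/2)(q_N) = 0.
Nimbus's first-order condition: 294 - 4q_N - (3/2)(q_A) = 0.
Rearranging gives the reaction functions q_A = (220 - (3/2)q_N)/5 and q_N = (294 - (3/2)q_A)/4.
Substituting one into the other gives q_A = 1756/71 and q_N = 64.2254.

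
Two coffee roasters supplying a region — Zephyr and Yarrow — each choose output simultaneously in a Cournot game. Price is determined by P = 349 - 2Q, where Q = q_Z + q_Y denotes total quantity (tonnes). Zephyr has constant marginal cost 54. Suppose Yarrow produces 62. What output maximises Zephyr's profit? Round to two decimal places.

42.75

With the rival's output fixed at 62, Zephyr's profit is π_Z = (349 - 2·62 - 2q_Z)q_Z - (54q_Z) = (225 - 2q_Z)q_Z - (54q_Z).
∂π_Z/∂q_Z = 171 - 4q_Z = 0, so q_Z = 171/4.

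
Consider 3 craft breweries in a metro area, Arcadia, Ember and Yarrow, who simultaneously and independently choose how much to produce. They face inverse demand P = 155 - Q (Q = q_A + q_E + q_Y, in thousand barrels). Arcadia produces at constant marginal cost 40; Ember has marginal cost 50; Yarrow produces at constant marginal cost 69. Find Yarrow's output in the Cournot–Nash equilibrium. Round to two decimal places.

Arcadia's profit: π_A = (155 - Q)q_A - (40q_A). Setting ∂π_A/∂q_A = 0: 115 - 2q_A - (q_E + q_Y) = 0.
Ember's first-order condition: 105 - 2q_E - (q_A + q_Y) = 0.
Yarrow's first-order condition: 86 - 2q_Y - (q_A + q_E) = 0.
Summing all 3 equations gives 306 − 4Q = 0, hence Q = 153/2.
Back-substituting: q_A = (115 − 153/2) = 77/2, q_E = (105 − 153/2) = 57/2, q_Y = (86 − 153/2) = 19/2.

9.50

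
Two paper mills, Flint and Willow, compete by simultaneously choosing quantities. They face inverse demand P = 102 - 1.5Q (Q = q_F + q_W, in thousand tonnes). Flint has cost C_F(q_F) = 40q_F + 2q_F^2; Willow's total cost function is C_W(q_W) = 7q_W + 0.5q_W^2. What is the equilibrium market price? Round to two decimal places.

62.53

Flint's profit: π_F = (102 - 1.5Q)q_F - (40q_F + 2q_F²). Setting ∂π_F/∂q_F = 0: 62 - 7q_F - (3/2)(q_W) = 0.
Willow's profit: π_W = (102 - 1.5Q)q_W - (7q_W + (1/2)q_W²). Setting ∂π_W/∂q_W = 0: 95 - 4q_W - (3/2)(q_F) = 0.
Best responses: q_F = (62 - (3/2)q_W)/7, q_W = (95 - (3/2)q_F)/4.
Solving the pair: q_F = 422/103, q_W = 22.2136.
Total output Q = 26.3107, so price P = 102 - (3/2)·26.3107 = 62.5340.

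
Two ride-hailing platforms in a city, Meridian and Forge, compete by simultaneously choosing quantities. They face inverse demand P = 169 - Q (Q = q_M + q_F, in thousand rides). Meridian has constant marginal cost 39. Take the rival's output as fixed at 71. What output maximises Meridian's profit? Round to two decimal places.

29.50

With the rival's output fixed at 71, Meridian's profit is π_M = (169 - 71 - q_M)q_M - (39q_M) = (98 - q_M)q_M - (39q_M).
∂π_M/∂q_M = 59 - 2q_M = 0, so q_M = 59/2.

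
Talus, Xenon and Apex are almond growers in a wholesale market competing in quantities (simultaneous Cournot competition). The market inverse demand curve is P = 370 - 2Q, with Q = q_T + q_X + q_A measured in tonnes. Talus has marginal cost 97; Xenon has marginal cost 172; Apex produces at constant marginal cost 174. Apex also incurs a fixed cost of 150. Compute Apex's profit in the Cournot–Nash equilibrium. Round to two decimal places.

Talus's profit: π_T = (370 - 2Q)q_T - (97q_T). Setting ∂π_T/∂q_T = 0: 273 - 4q_T - 2(q_X + q_A) = 0.
Xenon's first-order condition: 198 - 4q_X - 2(q_T + q_A) = 0.
Apex's first-order condition: 196 - 4q_A - 2(q_T + q_X) = 0.
Adding the 3 first-order conditions: 667 − 8Q = 0, so Q = 667/8.
Back-substituting: q_T = (273 − 667/4)/2 = 425/8, q_X = (198 − 667/4)/2 = 125/8, q_A = (196 − 667/4)/2 = 117/8.
Price P = 370 - 2·(667/8) = 813/4.
Apex's profit: (813/4 - 174)·(117/8) - 150 = 277.7813.

277.78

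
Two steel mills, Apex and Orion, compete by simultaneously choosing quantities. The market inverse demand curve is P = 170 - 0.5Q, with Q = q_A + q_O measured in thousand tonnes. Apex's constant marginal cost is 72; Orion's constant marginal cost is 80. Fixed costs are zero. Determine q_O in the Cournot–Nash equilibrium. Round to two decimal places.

Apex's profit: π_A = (170 - 0.5Q)q_A - (72q_A). Setting ∂π_A/∂q_A = 0: 98 - q_A - (1/2)(q_O) = 0.
Orion's first-order condition: 90 - q_O - (1/2)(q_A) = 0.
Rearranging gives the reaction functions q_A = (98 - (1/2)q_O) and q_O = (90 - (1/2)q_A).
Solving the pair: q_A = 212/3, q_O = 164/3.

54.67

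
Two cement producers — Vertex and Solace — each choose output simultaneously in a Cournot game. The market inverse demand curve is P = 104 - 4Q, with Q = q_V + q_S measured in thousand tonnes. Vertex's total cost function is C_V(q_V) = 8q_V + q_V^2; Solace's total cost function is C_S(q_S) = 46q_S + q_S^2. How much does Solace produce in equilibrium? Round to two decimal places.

Vertex's profit: π_V = (104 - 4Q)q_V - (8q_V + q_V²). Setting ∂π_V/∂q_V = 0: 96 - 10q_V - 4(q_S) = 0.
Solace's first-order condition: 58 - 10q_S - 4(q_V) = 0.
Rearranging gives the reaction functions q_V = (96 - 4q_S)/10 and q_S = (58 - 4q_V)/10.
Solving the pair: q_V = 26/3, q_S = 7/3.

2.33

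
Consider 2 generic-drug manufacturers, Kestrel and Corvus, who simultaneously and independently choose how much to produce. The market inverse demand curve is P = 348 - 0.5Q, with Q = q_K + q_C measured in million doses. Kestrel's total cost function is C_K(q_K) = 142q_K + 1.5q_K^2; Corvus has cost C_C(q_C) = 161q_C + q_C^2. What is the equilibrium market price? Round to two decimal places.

298.23

Kestrel's profit: π_K = (348 - 0.5Q)q_K - (142q_K + (3/2)q_K²). Setting ∂π_K/∂q_K = 0: 206 - 4q_K - (1/2)(q_C) = 0.
Corvus's profit: π_C = (348 - 0.5Q)q_C - (161q_C + q_C²). Setting ∂π_C/∂q_C = 0: 187 - 3q_C - (1/2)(q_K) = 0.
Rearranging gives the reaction functions q_K = (206 - (1/2)q_C)/4 and q_C = (187 - (1/2)q_K)/3.
Solving the pair: q_K = 44.6383, q_C = 54.8936.
Total output Q = 99.5319, so price P = 348 - (1/2)·99.5319 = 298.2340.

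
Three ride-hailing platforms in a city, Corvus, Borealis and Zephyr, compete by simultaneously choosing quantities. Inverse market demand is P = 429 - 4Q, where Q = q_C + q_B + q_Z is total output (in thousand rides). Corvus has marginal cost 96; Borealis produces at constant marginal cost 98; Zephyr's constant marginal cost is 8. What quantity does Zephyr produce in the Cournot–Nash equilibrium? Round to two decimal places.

37.44

Corvus's profit: π_C = (429 - 4Q)q_C - (96q_C). Setting ∂π_C/∂q_C = 0: 333 - 8q_C - 4(q_B + q_Z) = 0.
Borealis's profit: π_B = (429 - 4Q)q_B - (98q_B). Setting ∂π_B/∂q_B = 0: 331 - 8q_B - 4(q_C + q_Z) = 0.
Zephyr's profit: π_Z = (429 - 4Q)q_Z - (8q_Z). Setting ∂π_Z/∂q_Z = 0: 421 - 8q_Z - 4(q_C + q_B) = 0.
Adding the 3 first-order conditions: 1085 − 16Q = 0, so Q = 1085/16.
Back-substituting: q_C = (333 − 1085/4)/4 = 247/16, q_B = (331 − 1085/4)/4 = 239/16, q_Z = (421 − 1085/4)/4 = 599/16.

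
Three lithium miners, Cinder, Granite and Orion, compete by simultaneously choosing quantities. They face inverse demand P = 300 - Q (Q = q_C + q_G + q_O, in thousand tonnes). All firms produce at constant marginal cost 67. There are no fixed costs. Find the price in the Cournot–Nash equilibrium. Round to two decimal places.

125.25

Each firm earns π_i = (300 - Q)q_i - 67q_i.
Setting ∂π_i/∂q_i = 0 with rivals' quantities fixed: 233 - 2q_i - Σ_{j≠i} q_j = 0.
With identical firms every q_j equals q_i, so Σ_{j≠i} q_j = 2q_i and 233 = 4q_i, giving q_i = 233/4.
Total output Q = 699/4, so price P = 300 - 699/4 = 501/4.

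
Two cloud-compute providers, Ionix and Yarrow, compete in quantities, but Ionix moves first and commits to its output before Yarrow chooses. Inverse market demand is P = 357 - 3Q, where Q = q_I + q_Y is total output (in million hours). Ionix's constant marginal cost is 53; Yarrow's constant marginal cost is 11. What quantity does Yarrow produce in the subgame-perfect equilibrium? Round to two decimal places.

35.83

Solve by backward induction. Given q_I, the follower Yarrow maximises π_Y = (357 - 3q_I - 3q_Y)q_Y - 11q_Y.
Setting the follower's marginal profit to zero, 346 - 3q_I - 6q_Y = 0, i.e. q_Y = (346 - 3q_I)/6.
Ionix substitutes q_Y(q_I) into its own profit: π_I = q_I(357 - 3q_I - (346 - 3q_I)/2) - 53q_I = (184 - (3/2)q_I)q_I - 53q_I.
Maximising: ∂π_I/∂q_I = 131 - 3q_I = 0, giving q_I = 131/3.
Then q_Y = (346 - 3·(131/3))/6 = 215/6.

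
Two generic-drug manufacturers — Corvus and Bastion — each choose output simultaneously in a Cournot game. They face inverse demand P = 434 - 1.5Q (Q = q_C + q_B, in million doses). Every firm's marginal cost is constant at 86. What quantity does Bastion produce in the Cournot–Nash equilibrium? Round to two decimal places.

77.33

A representative firm's profit is π_i = q_i(434 - 1.5Q) - 86q_i.
Setting ∂π_i/∂q_i = 0 with rivals' quantities fixed: 348 - 3q_i - (3/2)q_j = 0.
By symmetry each firm produces the same amount; substituting q_j = q_i yields q_i = 348/(9/2) = 232/3.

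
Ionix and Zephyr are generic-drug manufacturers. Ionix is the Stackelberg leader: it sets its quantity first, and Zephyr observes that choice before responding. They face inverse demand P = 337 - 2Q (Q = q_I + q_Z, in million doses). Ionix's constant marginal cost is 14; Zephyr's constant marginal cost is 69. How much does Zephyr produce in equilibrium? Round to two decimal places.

19.75

The follower Zephyr best-responds to any q_I: π_Z = (337 - 2Q)q_Z - 69q_Z.
Follower FOC: 268 - 2q_I - 4q_Z = 0, so q_Z(q_I) = (268 - 2q_I)/4.
Ionix substitutes q_Z(q_I) into its own profit: π_I = q_I(337 - 2q_I - (268 - 2q_I)/2) - 14q_I = (203 - q_I)q_I - 14q_I.
Leader FOC: 189 - 2q_I = 0, so q_I = 189/2.
Then q_Z = (268 - 2·(189/2))/4 = 79/4.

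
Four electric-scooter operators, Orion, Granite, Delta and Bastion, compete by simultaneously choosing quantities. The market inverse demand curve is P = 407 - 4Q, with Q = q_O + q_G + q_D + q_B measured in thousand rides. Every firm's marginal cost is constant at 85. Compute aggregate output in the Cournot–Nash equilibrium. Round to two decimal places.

64.40

Each firm earns π_i = (407 - 4Q)q_i - 85q_i.
Setting ∂π_i/∂q_i = 0 with rivals' quantities fixed: 322 - 8q_i - 4·Σ_{j≠i} q_j = 0.
By symmetry each firm produces the same amount; substituting Σ_{j≠i} q_j = 3q_i yields q_i = 322/20 = 161/10.
Total output Q = 161/10 + 161/10 + 161/10 + 161/10 = 322/5.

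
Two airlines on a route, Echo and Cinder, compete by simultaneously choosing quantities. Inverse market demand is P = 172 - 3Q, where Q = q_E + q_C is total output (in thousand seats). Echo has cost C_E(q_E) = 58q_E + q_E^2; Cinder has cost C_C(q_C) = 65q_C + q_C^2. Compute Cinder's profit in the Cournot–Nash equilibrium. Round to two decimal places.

Echo's profit: π_E = (172 - 3Q)q_E - (58q_E + q_E²). Setting ∂π_E/∂q_E = 0: 114 - 8q_E - 3(q_C) = 0.
Cinder's profit: π_C = (172 - 3Q)q_C - (65q_C + q_C²). Setting ∂π_C/∂q_C = 0: 107 - 8q_C - 3(q_E) = 0.
So q_E = (114 - 3q_C)/8 and q_C = (107 - 3q_E)/8.
Solving the pair: q_E = 591/55, q_C = 514/55.
Price P = 172 - 3·(221/11) = 1229/11.
Cinder's profit: (1229/11)·(514/55) - 65·(514/55) - (514/55)² = 349.3501.

349.35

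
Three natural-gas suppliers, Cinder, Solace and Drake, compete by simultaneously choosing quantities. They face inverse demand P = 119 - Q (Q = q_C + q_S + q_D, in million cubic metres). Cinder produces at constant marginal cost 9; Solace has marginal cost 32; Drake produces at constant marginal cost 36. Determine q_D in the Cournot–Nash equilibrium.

Cinder's profit: π_C = (119 - Q)q_C - (9q_C). Setting ∂π_C/∂q_C = 0: 110 - 2q_C - (q_S + q_D) = 0.
Solace's first-order condition: 87 - 2q_S - (q_C + q_D) = 0.
Drake's profit: π_D = (119 - Q)q_D - (36q_D). Setting ∂π_D/∂q_D = 0: 83 - 2q_D - (q_C + q_S) = 0.
Adding the 3 conditions: 280 − 2Q − 2Q = 0, i.e. Q = 70.
Back-substituting: q_C = (110 − 70) = 40, q_S = (87 − 70) = 17, q_D = (83 − 70) = 13.

13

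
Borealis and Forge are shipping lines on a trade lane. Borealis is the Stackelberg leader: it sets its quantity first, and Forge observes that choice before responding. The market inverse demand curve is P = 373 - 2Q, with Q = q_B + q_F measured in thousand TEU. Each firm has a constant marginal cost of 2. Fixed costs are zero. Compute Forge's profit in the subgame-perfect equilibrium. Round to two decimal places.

Solve by backward induction. Given q_B, the follower Forge maximises π_F = (373 - 2q_B - 2q_F)q_F - 2q_F.
Follower FOC: 371 - 2q_B - 4q_F = 0, so q_F(q_B) = (371 - 2q_B)/4.
Borealis substitutes q_F(q_B) into its own profit: π_B = q_B(373 - 2q_B - (371 - 2q_B)/2) - 2q_B = (375/2 - q_B)q_B - 2q_B.
The leader's first-order condition 371/2 - 2q_B = 0 yields q_B = 371/4.
Then q_F = (371 - 2·(371/4))/4 = 371/8.
Price P = 373 - 2·(1113/8) = 379/4.
Forge's profit: (379/4 - 2)·(371/8) = 4301.2813.

4301.28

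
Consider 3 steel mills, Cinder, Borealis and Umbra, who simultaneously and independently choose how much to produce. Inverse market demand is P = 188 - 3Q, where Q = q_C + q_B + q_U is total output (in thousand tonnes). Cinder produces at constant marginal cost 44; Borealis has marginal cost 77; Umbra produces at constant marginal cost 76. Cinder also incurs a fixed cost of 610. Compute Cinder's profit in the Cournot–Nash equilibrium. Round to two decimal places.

Cinder's profit: π_C = (188 - 3Q)q_C - (44q_C). Setting ∂π_C/∂q_C = 0: 144 - 6q_C - 3(q_B + q_U) = 0.
Borealis's first-order condition: 111 - 6q_B - 3(q_C + q_U) = 0.
Umbra's first-order condition: 112 - 6q_U - 3(q_C + q_B) = 0.
Adding the 3 first-order conditions: 367 − 12Q = 0, so Q = 367/12.
Back-substituting: q_C = (144 − 367/4)/3 = 209/12, q_B = (111 − 367/4)/3 = 77/12, q_U = (112 − 367/4)/3 = 27/4.
Price P = 188 - 3·(367/12) = 385/4.
Cinder's profit: (385/4 - 44)·(209/12) - 610 = 300.0208.

300.02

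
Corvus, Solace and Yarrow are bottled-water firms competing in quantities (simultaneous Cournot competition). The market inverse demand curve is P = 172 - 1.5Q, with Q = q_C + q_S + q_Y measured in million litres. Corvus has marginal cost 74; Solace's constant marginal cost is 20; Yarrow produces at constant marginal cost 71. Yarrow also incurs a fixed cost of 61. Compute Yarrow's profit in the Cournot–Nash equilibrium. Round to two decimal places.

56.04

Corvus's profit: π_C = (172 - 1.5Q)q_C - (74q_C). Setting ∂π_C/∂q_C = 0: 98 - 3q_C - (3/2)(q_S + q_Y) = 0.
Solace's profit: π_S = (172 - 1.5Q)q_S - (20q_S). Setting ∂π_S/∂q_S = 0: 152 - 3q_S - (3/2)(q_C + q_Y) = 0.
Yarrow's first-order condition: 101 - 3q_Y - (3/2)(q_C + q_S) = 0.
Adding the 3 conditions: 351 − 3Q − 3Q = 0, i.e. Q = 117/2.
Back-substituting: q_C = (98 − 351/4)/(3/2) = 41/6, q_S = (152 − 351/4)/(3/2) = 257/6, q_Y = (101 − 351/4)/(3/2) = 53/6.
Price P = 172 - (3/2)·(117/2) = 337/4.
Yarrow's profit: (337/4 - 71)·(53/6) - 61 = 1345/24.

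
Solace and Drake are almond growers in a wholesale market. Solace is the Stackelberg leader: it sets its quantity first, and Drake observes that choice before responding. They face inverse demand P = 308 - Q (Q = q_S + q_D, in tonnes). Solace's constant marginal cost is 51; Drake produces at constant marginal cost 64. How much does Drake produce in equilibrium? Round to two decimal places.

Solve by backward induction. Given q_S, the follower Drake maximises π_D = (308 - q_S - q_D)q_D - 64q_D.
∂π_D/∂q_D = 244 - q_S - 2q_D = 0 gives the reaction function q_D = (244 - q_S)/2.
Solace substitutes q_D(q_S) into its own profit: π_S = q_S(308 - q_S - (244 - q_S)/2) - 51q_S = (186 - (1/2)q_S)q_S - 51q_S.
Maximising: ∂π_S/∂q_S = 135 - q_S = 0, giving q_S = 135.
Then q_D = (244 - 135)/2 = 109/2.

54.50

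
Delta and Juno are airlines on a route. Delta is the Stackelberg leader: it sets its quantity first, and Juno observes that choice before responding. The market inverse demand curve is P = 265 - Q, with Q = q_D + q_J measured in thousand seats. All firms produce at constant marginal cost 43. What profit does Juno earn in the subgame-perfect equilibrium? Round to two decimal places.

The follower Juno best-responds to any q_D: π_J = (265 - Q)q_J - 43q_J.
Setting the follower's marginal profit to zero, 222 - q_D - 2q_J = 0, i.e. q_J = (222 - q_D)/2.
The leader anticipates this reaction. Substituting into P = 265 - Q gives P = 154 - (1/2)q_D, so π_D = (154 - (1/2)q_D)q_D - 43q_D.
The leader's first-order condition 111 - q_D = 0 yields q_D = 111.
Then q_J = (222 - 111)/2 = 111/2.
Price P = 265 - 333/2 = 197/2.
Juno's profit: (197/2 - 43)·(111/2) = 3080.2500.

3080.25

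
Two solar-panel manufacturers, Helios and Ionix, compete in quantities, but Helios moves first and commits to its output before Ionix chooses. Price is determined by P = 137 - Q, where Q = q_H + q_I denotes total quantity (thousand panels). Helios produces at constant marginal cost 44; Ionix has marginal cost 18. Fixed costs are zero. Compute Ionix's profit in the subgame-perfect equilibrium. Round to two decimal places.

Solve by backward induction. Given q_H, the follower Ionix maximises π_I = (137 - q_H - q_I)q_I - 18q_I.
Setting the follower's marginal profit to zero, 119 - q_H - 2q_I = 0, i.e. q_I = (119 - q_H)/2.
The leader anticipates this reaction. Substituting into P = 137 - Q gives P = 155/2 - (1/2)q_H, so π_H = (155/2 - (1/2)q_H)q_H - 44q_H.
Maximising: ∂π_H/∂q_H = 67/2 - q_H = 0, giving q_H = 67/2.
Then q_I = (119 - 67/2)/2 = 171/4.
Price P = 137 - 305/4 = 243/4.
Ionix's profit: (243/4 - 18)·(171/4) = 1827.5625.

1827.56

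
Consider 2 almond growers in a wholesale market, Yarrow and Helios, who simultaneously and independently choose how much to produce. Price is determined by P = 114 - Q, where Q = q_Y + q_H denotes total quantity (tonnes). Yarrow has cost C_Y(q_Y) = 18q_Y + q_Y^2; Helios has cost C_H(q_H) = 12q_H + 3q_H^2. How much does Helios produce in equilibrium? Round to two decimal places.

Yarrow's profit: π_Y = (114 - Q)q_Y - (18q_Y + q_Y²). Setting ∂π_Y/∂q_Y = 0: 96 - 4q_Y - (q_H) = 0.
Helios's profit: π_H = (114 - Q)q_H - (12q_H + 3q_H²). Setting ∂π_H/∂q_H = 0: 102 - 8q_H - (q_Y) = 0.
So q_Y = (96 - q_H)/4 and q_H = (102 - q_Y)/8.
Solving the pair: q_Y = 666/31, q_H = 312/31.

10.06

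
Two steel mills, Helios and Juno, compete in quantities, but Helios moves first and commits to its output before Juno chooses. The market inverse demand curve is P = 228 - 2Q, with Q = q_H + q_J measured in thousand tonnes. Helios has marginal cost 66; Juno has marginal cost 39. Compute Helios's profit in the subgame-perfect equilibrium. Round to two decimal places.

1139.06

The follower Juno best-responds to any q_H: π_J = (228 - 2Q)q_J - 39q_J.
Setting the follower's marginal profit to zero, 189 - 2q_H - 4q_J = 0, i.e. q_J = (189 - 2q_H)/4.
Helios substitutes q_J(q_H) into its own profit: π_H = q_H(228 - 2q_H - (189 - 2q_H)/2) - 66q_H = (267/2 - q_H)q_H - 66q_H.
The leader's first-order condition 135/2 - 2q_H = 0 yields q_H = 135/4.
Then q_J = (189 - 2·(135/4))/4 = 243/8.
Price P = 228 - 2·(513/8) = 399/4.
Helios's profit: (399/4 - 66)·(135/4) = 1139.0625.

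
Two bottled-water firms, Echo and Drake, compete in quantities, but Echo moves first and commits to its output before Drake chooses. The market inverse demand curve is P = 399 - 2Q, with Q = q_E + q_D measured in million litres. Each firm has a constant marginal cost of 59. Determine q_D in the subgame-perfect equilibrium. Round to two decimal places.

The follower Drake best-responds to any q_E: π_D = (399 - 2Q)q_D - 59q_D.
Setting the follower's marginal profit to zero, 340 - 2q_E - 4q_D = 0, i.e. q_D = (340 - 2q_E)/4.
Echo substitutes q_D(q_E) into its own profit: π_E = q_E(399 - 2q_E - (340 - 2q_E)/2) - 59q_E = (229 - q_E)q_E - 59q_E.
Maximising: ∂π_E/∂q_E = 170 - 2q_E = 0, giving q_E = 85.
Then q_D = (340 - 2·85)/4 = 85/2.

42.50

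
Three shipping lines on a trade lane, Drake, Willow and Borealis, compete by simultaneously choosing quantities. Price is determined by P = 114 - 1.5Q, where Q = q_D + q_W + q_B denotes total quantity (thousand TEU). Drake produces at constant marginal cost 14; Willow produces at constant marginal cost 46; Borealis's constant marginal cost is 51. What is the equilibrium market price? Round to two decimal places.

56.25

Drake's profit: π_D = (114 - 1.5Q)q_D - (14q_D). Setting ∂π_D/∂q_D = 0: 100 - 3q_D - (3/2)(q_W + q_B) = 0.
Willow's profit: π_W = (114 - 1.5Q)q_W - (46q_W). Setting ∂π_W/∂q_W = 0: 68 - 3q_W - (3/2)(q_D + q_B) = 0.
Borealis's profit: π_B = (114 - 1.5Q)q_B - (51q_B). Setting ∂π_B/∂q_B = 0: 63 - 3q_B - (3/2)(q_D + q_W) = 0.
Adding the 3 conditions: 231 − 3Q − 3Q = 0, i.e. Q = 77/2.
Back-substituting: q_D = (100 − 231/4)/(3/2) = 169/6, q_W = (68 − 231/4)/(3/2) = 41/6, q_B = (63 − 231/4)/(3/2) = 7/2.
Total output Q = 77/2, so price P = 114 - (3/2)·(77/2) = 225/4.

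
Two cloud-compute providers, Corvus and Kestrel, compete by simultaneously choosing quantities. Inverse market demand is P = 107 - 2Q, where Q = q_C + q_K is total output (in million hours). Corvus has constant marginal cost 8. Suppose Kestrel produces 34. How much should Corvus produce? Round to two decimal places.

7.75

With the rival's output fixed at 34, Corvus's profit is π_C = (107 - 2·34 - 2q_C)q_C - (8q_C) = (39 - 2q_C)q_C - (8q_C).
∂π_C/∂q_C = 31 - 4q_C = 0, so q_C = 31/4.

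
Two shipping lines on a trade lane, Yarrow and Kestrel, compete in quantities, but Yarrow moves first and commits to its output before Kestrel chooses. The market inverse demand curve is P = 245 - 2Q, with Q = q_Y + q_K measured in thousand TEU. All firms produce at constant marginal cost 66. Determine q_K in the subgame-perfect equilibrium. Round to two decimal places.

Solve by backward induction. Given q_Y, the follower Kestrel maximises π_K = (245 - 2q_Y - 2q_K)q_K - 66q_K.
Setting the follower's marginal profit to zero, 179 - 2q_Y - 4q_K = 0, i.e. q_K = (179 - 2q_Y)/4.
The leader anticipates this reaction. Substituting into P = 245 - 2Q gives P = 311/2 - q_Y, so π_Y = (311/2 - q_Y)q_Y - 66q_Y.
Leader FOC: 179/2 - 2q_Y = 0, so q_Y = 179/4.
Then q_K = (179 - 2·(179/4))/4 = 179/8.

22.38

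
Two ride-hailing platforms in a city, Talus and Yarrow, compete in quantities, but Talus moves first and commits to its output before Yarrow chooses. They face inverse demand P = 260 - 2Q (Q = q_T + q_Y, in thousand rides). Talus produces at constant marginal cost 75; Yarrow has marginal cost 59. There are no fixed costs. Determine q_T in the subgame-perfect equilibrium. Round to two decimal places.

42.25

Solve by backward induction. Given q_T, the follower Yarrow maximises π_Y = (260 - 2q_T - 2q_Y)q_Y - 59q_Y.
∂π_Y/∂q_Y = 201 - 2q_T - 4q_Y = 0 gives the reaction function q_Y = (201 - 2q_T)/4.
Talus substitutes q_Y(q_T) into its own profit: π_T = q_T(260 - 2q_T - (201 - 2q_T)/2) - 75q_T = (319/2 - q_T)q_T - 75q_T.
Leader FOC: 169/2 - 2q_T = 0, so q_T = 169/4.
Then q_Y = (201 - 2·(169/4))/4 = 233/8.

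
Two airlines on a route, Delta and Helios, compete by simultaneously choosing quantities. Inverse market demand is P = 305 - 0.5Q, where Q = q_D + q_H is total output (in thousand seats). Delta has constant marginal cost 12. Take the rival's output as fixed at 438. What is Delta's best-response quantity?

With the rival's output fixed at 438, Delta's profit is π_D = (305 - (1/2)·438 - (1/2)q_D)q_D - (12q_D) = (86 - (1/2)q_D)q_D - (12q_D).
∂π_D/∂q_D = 74 - q_D = 0, so q_D = 74.

74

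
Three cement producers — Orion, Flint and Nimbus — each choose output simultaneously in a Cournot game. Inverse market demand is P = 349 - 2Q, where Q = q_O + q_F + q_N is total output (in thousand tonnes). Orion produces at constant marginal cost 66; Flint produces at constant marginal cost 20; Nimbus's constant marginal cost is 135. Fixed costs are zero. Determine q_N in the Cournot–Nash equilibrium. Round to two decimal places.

3.75

Orion's profit: π_O = (349 - 2Q)q_O - (66q_O). Setting ∂π_O/∂q_O = 0: 283 - 4q_O - 2(q_F + q_N) = 0.
Flint's first-order condition: 329 - 4q_F - 2(q_O + q_N) = 0.
Nimbus's profit: π_N = (349 - 2Q)q_N - (135q_N). Setting ∂π_N/∂q_N = 0: 214 - 4q_N - 2(q_O + q_F) = 0.
Summing all 3 equations gives 826 − 8Q = 0, hence Q = 413/4.
Back-substituting: q_O = (283 − 413/2)/2 = 153/4, q_F = (329 − 413/2)/2 = 245/4, q_N = (214 − 413/2)/2 = 15/4.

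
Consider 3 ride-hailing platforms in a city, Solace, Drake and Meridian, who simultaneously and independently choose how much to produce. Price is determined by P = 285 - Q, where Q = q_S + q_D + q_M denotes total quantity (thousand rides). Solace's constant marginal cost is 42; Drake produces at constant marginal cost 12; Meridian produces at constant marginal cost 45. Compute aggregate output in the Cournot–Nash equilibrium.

Solace's profit: π_S = (285 - Q)q_S - (42q_S). Setting ∂π_S/∂q_S = 0: 243 - 2q_S - (q_D + q_M) = 0.
Drake's profit: π_D = (285 - Q)q_D - (12q_D). Setting ∂π_D/∂q_D = 0: 273 - 2q_D - (q_S + q_M) = 0.
Meridian's profit: π_M = (285 - Q)q_M - (45q_M). Setting ∂π_M/∂q_M = 0: 240 - 2q_M - (q_S + q_D) = 0.
Adding the 3 first-order conditions: 756 − 4Q = 0, so Q = 189.
Back-substituting: q_S = (243 − 189) = 54, q_D = (273 − 189) = 84, q_M = (240 − 189) = 51.
Total output Q = 54 + 84 + 51 = 189.

189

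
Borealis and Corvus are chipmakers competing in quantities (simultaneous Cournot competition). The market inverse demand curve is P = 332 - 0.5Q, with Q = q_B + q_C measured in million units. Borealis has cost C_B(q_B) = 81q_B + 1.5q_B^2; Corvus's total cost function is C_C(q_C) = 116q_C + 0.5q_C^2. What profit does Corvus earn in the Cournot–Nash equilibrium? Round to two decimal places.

Borealis's profit: π_B = (332 - 0.5Q)q_B - (81q_B + (3/2)q_B²). Setting ∂π_B/∂q_B = 0: 251 - 4q_B - (1/2)(q_C) = 0.
Corvus's profit: π_C = (332 - 0.5Q)q_C - (116q_C + (1/2)q_C²). Setting ∂π_C/∂q_C = 0: 216 - 2q_C - (1/2)(q_B) = 0.
So q_B = (251 - (1/2)q_C)/4 and q_C = (216 - (1/2)q_B)/2.
Solving the pair: q_B = 1576/31, q_C = 95.2903.
Price P = 332 - (1/2)·146.1290 = 258.9355.
Corvus's profit: 258.9355·95.2903 - 116·95.2903 - (1/2)·95.2903² = 9080.2456.

9080.25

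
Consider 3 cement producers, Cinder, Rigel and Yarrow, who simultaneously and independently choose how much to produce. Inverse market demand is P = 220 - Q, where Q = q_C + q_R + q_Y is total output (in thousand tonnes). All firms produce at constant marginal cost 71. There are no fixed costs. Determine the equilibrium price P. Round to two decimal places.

108.25

A representative firm's profit is π_i = q_i(220 - Q) - 71q_i.
Setting ∂π_i/∂q_i = 0 with rivals' quantities fixed: 149 - 2q_i - Σ_{j≠i} q_j = 0.
By symmetry each firm produces the same amount; substituting Σ_{j≠i} q_j = 2q_i yields q_i = 149/4.
Total output Q = 447/4, so price P = 220 - 447/4 = 433/4.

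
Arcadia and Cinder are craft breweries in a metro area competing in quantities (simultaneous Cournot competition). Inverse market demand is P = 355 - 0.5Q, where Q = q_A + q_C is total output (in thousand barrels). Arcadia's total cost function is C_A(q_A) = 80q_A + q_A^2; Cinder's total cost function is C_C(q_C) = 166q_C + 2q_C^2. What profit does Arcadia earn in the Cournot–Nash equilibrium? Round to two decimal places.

11304.89

Arcadia's profit: π_A = (355 - 0.5Q)q_A - (80q_A + q_A²). Setting ∂π_A/∂q_A = 0: 275 - 3q_A - (1/2)(q_C) = 0.
Cinder's first-order condition: 189 - 5q_C - (1/2)(q_A) = 0.
So q_A = (275 - (1/2)q_C)/3 and q_C = (189 - (1/2)q_A)/5.
Solving the pair: q_A = 86.8136, q_C = 1718/59.
Price P = 355 - (1/2)·115.9322 = 297.0339.
Arcadia's profit: 297.0339·86.8136 - 80·86.8136 - 86.8136² = 11304.8911.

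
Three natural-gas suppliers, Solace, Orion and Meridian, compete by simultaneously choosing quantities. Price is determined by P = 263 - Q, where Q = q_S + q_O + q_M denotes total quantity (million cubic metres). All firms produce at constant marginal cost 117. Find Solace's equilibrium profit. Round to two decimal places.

1332.25

A representative firm's profit is π_i = q_i(263 - Q) - 117q_i.
First-order condition (treating rivals' output as given): 146 - 2q_i - Σ_{j≠i} q_j = 0.
With identical firms every q_j equals q_i, so Σ_{j≠i} q_j = 2q_i and 146 = 4q_i, giving q_i = 73/2.
Price P = 263 - 219/2 = 307/2.
Solace's profit: (307/2 - 117)·(73/2) = 1332.2500.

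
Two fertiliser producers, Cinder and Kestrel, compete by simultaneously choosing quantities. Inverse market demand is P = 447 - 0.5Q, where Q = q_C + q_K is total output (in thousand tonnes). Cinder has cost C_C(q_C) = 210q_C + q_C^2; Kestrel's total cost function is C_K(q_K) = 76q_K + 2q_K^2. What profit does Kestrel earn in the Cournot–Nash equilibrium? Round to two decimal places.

11364.90

Cinder's profit: π_C = (447 - 0.5Q)q_C - (210q_C + q_C²). Setting ∂π_C/∂q_C = 0: 237 - 3q_C - (1/2)(q_K) = 0.
Kestrel's first-order condition: 371 - 5q_K - (1/2)(q_C) = 0.
Rearranging gives the reaction functions q_C = (237 - (1/2)q_K)/3 and q_K = (371 - (1/2)q_C)/5.
Solving the pair: q_C = 67.7627, q_K = 67.4237.
Price P = 447 - (1/2)·135.1864 = 379.4068.
Kestrel's profit: 379.4068·67.4237 - 76·67.4237 - 2·67.4237² = 11364.8980.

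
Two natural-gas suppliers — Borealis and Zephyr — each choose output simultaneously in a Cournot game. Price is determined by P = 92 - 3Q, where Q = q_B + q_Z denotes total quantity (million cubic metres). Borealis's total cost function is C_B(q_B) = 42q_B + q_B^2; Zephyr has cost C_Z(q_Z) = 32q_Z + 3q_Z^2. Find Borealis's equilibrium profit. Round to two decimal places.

93.22

Borealis's profit: π_B = (92 - 3Q)q_B - (42q_B + q_B²). Setting ∂π_B/∂q_B = 0: 50 - 8q_B - 3(q_Z) = 0.
Zephyr's first-order condition: 60 - 12q_Z - 3(q_B) = 0.
So q_B = (50 - 3q_Z)/8 and q_Z = (60 - 3q_B)/12.
Substituting one into the other gives q_B = 140/29 and q_Z = 110/29.
Price P = 92 - 3·(250/29) = 1918/29.
Borealis's profit: (1918/29)·(140/29) - 42·(140/29) - (140/29)² = 93.2224.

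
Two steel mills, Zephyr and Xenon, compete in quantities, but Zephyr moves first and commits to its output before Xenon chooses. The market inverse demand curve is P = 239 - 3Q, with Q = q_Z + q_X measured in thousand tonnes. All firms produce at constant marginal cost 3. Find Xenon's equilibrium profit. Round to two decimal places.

The follower Xenon best-responds to any q_Z: π_X = (239 - 3Q)q_X - 3q_X.
Follower FOC: 236 - 3q_Z - 6q_X = 0, so q_X(q_Z) = (236 - 3q_Z)/6.
The leader anticipates this reaction. Substituting into P = 239 - 3Q gives P = 121 - (3/2)q_Z, so π_Z = (121 - (3/2)q_Z)q_Z - 3q_Z.
The leader's first-order condition 118 - 3q_Z = 0 yields q_Z = 118/3.
Then q_X = (236 - 3·(118/3))/6 = 59/3.
Price P = 239 - 3·59 = 62.
Xenon's profit: (62 - 3)·(59/3) = 1160.3333.

1160.33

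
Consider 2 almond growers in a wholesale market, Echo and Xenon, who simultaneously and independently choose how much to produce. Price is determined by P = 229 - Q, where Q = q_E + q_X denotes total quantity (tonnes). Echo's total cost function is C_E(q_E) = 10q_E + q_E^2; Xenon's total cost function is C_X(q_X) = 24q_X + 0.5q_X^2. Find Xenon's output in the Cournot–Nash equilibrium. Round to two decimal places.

54.64

Echo's profit: π_E = (229 - Q)q_E - (10q_E + q_E²). Setting ∂π_E/∂q_E = 0: 219 - 4q_E - (q_X) = 0.
Xenon's first-order condition: 205 - 3q_X - (q_E) = 0.
So q_E = (219 - q_X)/4 and q_X = (205 - q_E)/3.
Substituting one into the other gives q_E = 452/11 and q_X = 601/11.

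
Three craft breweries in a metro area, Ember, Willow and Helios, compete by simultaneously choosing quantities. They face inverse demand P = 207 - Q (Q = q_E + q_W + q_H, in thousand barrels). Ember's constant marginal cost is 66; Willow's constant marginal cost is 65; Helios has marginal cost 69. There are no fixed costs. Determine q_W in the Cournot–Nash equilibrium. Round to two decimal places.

Ember's profit: π_E = (207 - Q)q_E - (66q_E). Setting ∂π_E/∂q_E = 0: 141 - 2q_E - (q_W + q_H) = 0.
Willow's profit: π_W = (207 - Q)q_W - (65q_W). Setting ∂π_W/∂q_W = 0: 142 - 2q_W - (q_E + q_H) = 0.
Helios's first-order condition: 138 - 2q_H - (q_E + q_W) = 0.
Summing all 3 equations gives 421 − 4Q = 0, hence Q = 421/4.
Back-substituting: q_E = (141 − 421/4) = 143/4, q_W = (142 − 421/4) = 147/4, q_H = (138 − 421/4) = 131/4.

36.75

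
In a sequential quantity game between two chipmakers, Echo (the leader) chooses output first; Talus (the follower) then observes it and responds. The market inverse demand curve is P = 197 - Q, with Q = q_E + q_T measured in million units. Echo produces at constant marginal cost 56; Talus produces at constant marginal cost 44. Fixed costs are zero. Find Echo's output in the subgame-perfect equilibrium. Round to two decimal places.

64.50

Solve by backward induction. Given q_E, the follower Talus maximises π_T = (197 - q_E - q_T)q_T - 44q_T.
∂π_T/∂q_T = 153 - q_E - 2q_T = 0 gives the reaction function q_T = (153 - q_E)/2.
Echo substitutes q_T(q_E) into its own profit: π_E = q_E(197 - q_E - (153 - q_E)/2) - 56q_E = (241/2 - (1/2)q_E)q_E - 56q_E.
Maximising: ∂π_E/∂q_E = 129/2 - q_E = 0, giving q_E = 129/2.
Then q_T = (153 - 129/2)/2 = 177/4.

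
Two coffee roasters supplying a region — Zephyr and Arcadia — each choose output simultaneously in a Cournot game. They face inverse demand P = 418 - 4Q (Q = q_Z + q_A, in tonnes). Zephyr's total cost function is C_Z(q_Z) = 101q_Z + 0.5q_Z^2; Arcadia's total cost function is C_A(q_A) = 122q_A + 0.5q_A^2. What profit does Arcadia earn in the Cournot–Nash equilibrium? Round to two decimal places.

Zephyr's profit: π_Z = (418 - 4Q)q_Z - (101q_Z + (1/2)q_Z²). Setting ∂π_Z/∂q_Z = 0: 317 - 9q_Z - 4(q_A) = 0.
Arcadia's profit: π_A = (418 - 4Q)q_A - (122q_A + (1/2)q_A²). Setting ∂π_A/∂q_A = 0: 296 - 9q_A - 4(q_Z) = 0.
Rearranging gives the reaction functions q_Z = (317 - 4q_A)/9 and q_A = (296 - 4q_Z)/9.
Substituting one into the other gives q_Z = 1669/65 and q_A = 1396/65.
Price P = 418 - 4·(613/13) = 229.3846.
Arcadia's profit: 229.3846·(1396/65) - 122·(1396/65) - (1/2)(1396/65)² = 2075.6620.

2075.66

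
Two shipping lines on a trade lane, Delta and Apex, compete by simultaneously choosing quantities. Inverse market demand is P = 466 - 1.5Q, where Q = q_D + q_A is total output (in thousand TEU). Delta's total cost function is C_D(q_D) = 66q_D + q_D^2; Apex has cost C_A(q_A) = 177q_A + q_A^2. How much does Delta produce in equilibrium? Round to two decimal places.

Delta's profit: π_D = (466 - 1.5Q)q_D - (66q_D + q_D²). Setting ∂π_D/∂q_D = 0: 400 - 5q_D - (3/2)(q_A) = 0.
Apex's profit: π_A = (466 - 1.5Q)q_A - (177q_A + q_A²). Setting ∂π_A/∂q_A = 0: 289 - 5q_A - (3/2)(q_D) = 0.
Best responses: q_D = (400 - (3/2)q_A)/5, q_A = (289 - (3/2)q_D)/5.
Solving the pair: q_D = 482/7, q_A = 260/7.

68.86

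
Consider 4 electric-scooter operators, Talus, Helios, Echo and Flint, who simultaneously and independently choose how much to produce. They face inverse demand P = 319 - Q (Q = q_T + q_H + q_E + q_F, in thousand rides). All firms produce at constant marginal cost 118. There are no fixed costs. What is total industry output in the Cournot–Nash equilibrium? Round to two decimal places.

160.80

Each firm earns π_i = (319 - Q)q_i - 118q_i.
Setting ∂π_i/∂q_i = 0 with rivals' quantities fixed: 201 - 2q_i - Σ_{j≠i} q_j = 0.
With identical firms every q_j equals q_i, so Σ_{j≠i} q_j = 3q_i and 201 = 5q_i, giving q_i = 201/5.
Total output Q = 201/5 + 201/5 + 201/5 + 201/5 = 804/5.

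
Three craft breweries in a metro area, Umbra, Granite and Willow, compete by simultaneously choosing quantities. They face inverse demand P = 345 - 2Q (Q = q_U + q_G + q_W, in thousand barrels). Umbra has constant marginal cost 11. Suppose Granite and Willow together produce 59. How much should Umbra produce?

54

With rivals' combined output fixed at 59, Umbra's profit is π_U = (345 - 2·59 - 2q_U)q_U - (11q_U) = (227 - 2q_U)q_U - (11q_U).
∂π_U/∂q_U = 216 - 4q_U = 0, so q_U = 54.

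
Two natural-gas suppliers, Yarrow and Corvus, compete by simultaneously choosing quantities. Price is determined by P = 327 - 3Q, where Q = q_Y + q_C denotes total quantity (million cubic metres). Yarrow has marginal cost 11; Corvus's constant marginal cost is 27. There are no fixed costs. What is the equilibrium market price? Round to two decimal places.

121.67

Yarrow's profit: π_Y = (327 - 3Q)q_Y - (11q_Y). Setting ∂π_Y/∂q_Y = 0: 316 - 6q_Y - 3(q_C) = 0.
Corvus's first-order condition: 300 - 6q_C - 3(q_Y) = 0.
Best responses: q_Y = (316 - 3q_C)/6, q_C = (300 - 3q_Y)/6.
Solving the pair: q_Y = 332/9, q_C = 284/9.
Total output Q = 616/9, so price P = 327 - 3·(616/9) = 365/3.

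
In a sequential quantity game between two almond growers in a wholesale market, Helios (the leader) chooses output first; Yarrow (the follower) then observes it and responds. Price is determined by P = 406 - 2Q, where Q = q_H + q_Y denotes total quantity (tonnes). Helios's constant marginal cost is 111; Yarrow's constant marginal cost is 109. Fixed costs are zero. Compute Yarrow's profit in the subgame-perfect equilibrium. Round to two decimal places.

Solve by backward induction. Given q_H, the follower Yarrow maximises π_Y = (406 - 2q_H - 2q_Y)q_Y - 109q_Y.
Setting the follower's marginal profit to zero, 297 - 2q_H - 4q_Y = 0, i.e. q_Y = (297 - 2q_H)/4.
The leader anticipates this reaction. Substituting into P = 406 - 2Q gives P = 515/2 - q_H, so π_H = (515/2 - q_H)q_H - 111q_H.
Leader FOC: 293/2 - 2q_H = 0, so q_H = 293/4.
Then q_Y = (297 - 2·(293/4))/4 = 301/8.
Price P = 406 - 2·(887/8) = 737/4.
Yarrow's profit: (737/4 - 109)·(301/8) = 2831.2813.

2831.28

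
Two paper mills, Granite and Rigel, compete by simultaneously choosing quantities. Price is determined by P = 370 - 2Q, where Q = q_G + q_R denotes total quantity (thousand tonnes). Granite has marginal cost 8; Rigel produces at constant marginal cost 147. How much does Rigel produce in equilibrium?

14

Granite's profit: π_G = (370 - 2Q)q_G - (8q_G). Setting ∂π_G/∂q_G = 0: 362 - 4q_G - 2(q_R) = 0.
Rigel's first-order condition: 223 - 4q_R - 2(q_G) = 0.
So q_G = (362 - 2q_R)/4 and q_R = (223 - 2q_G)/4.
Solving the pair: q_G = 167/2, q_R = 14.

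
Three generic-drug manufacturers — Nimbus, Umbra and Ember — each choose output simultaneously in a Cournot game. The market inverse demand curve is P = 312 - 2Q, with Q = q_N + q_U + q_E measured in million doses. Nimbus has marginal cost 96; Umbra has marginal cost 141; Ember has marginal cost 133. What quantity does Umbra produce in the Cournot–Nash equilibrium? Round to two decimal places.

14.75

Nimbus's profit: π_N = (312 - 2Q)q_N - (96q_N). Setting ∂π_N/∂q_N = 0: 216 - 4q_N - 2(q_U + q_E) = 0.
Umbra's first-order condition: 171 - 4q_U - 2(q_N + q_E) = 0.
Ember's profit: π_E = (312 - 2Q)q_E - (133q_E). Setting ∂π_E/∂q_E = 0: 179 - 4q_E - 2(q_N + q_U) = 0.
Summing all 3 equations gives 566 − 8Q = 0, hence Q = 283/4.
Back-substituting: q_N = (216 − 283/2)/2 = 149/4, q_U = (171 − 283/2)/2 = 59/4, q_E = (179 − 283/2)/2 = 75/4.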